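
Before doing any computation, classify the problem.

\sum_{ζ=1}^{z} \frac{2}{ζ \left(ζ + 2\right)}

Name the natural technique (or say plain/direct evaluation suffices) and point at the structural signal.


Technique: telescoping — after splitting \frac{2}{ζ \left(ζ + 2\right)} into partial fractions, the pieces are shifted copies of one function and cancel telescopically.


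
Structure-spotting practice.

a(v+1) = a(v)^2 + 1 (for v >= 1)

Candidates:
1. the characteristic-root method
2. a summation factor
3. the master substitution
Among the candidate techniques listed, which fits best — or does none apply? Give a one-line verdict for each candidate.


Method: no special technique — the unknown sequence enters the update nonlinearly, so no linear method fits the recurrence as written — direct iteration remains.
- the characteristic-root method — nonlinearity rules out exponential-mode superposition from the start.
- a summation factor — no summation factor applies — the rule is not linear in the sequence values.
- the master substitution: no fixed divisor shrinks the index between calls.


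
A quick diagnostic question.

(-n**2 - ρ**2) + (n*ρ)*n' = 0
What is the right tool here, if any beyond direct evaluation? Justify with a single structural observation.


Best approach: the homogeneous substitution — scaling ρ and n together leaves the slope fixed — it depends only on n/ρ, so substitute the ratio. This doubles as a Bernoulli equation in the unknown as written; the homogeneous route needs no setup at all.


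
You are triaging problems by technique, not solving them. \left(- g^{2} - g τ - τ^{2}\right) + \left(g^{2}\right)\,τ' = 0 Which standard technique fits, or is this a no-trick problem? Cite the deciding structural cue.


Technique: the homogeneous substitution — scaling g and τ together leaves the slope fixed — it depends only on τ/g, so substitute the ratio.


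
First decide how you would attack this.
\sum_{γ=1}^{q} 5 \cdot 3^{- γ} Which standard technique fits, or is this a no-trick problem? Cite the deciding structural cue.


Verdict: the geometric series formula — consecutive terms stand in a fixed index-free ratio — the geometric sum formula closes it.


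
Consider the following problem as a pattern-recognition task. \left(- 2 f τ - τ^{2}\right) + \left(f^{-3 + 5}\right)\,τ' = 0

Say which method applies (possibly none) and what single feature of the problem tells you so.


Verdict: the homogeneous substitution — scaling f and τ together leaves the slope fixed — it depends only on τ/f, so substitute the ratio. This doubles as a Bernoulli equation in the unknown as written; the homogeneous route needs no setup at all.


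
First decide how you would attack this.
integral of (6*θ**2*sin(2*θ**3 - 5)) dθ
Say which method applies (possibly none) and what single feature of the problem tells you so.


Verdict: u-substitution — a chain-rule shadow: 6*θ**2 alongside a function of 2*θ**3 - 5 means u = 2*θ**3 - 5 unwinds the composition in one step.


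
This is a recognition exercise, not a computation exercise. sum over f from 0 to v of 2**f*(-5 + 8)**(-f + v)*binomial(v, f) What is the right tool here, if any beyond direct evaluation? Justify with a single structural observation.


Method: the binomial theorem — binomial(v, f) weighting matched powers of 2 and (-5 + 8) is the expanded form of (2 + (-5 + 8))^v — fold it back up.


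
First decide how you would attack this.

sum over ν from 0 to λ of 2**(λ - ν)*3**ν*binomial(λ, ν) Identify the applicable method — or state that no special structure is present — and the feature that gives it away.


Technique: the binomial theorem — binomial(λ, ν) weighting matched powers of 3 and 2 is the expanded form of (3 + 2)^λ — fold it back up.


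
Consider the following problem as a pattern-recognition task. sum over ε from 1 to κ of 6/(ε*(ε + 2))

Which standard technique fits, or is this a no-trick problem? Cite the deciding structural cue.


Technique: telescoping — the summand 6/(ε*(ε + 2)) decomposes into fractions whose poles differ by an integer shift — the series collapses.


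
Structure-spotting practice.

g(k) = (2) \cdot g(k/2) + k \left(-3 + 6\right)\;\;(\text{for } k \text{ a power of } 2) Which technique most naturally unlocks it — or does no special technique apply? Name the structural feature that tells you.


Diagnosis: the master substitution — the argument contracts 2-fold per step: reindex k exponentially and solve the linear recurrence in the new index.


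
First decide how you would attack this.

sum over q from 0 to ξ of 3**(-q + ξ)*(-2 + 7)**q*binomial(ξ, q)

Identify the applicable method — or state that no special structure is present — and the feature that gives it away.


Best approach: the binomial theorem — binomial(ξ, q) weighting matched powers of (-2 + 7) and 3 is the expanded form of ((-2 + 7) + 3)^ξ — fold it back up.


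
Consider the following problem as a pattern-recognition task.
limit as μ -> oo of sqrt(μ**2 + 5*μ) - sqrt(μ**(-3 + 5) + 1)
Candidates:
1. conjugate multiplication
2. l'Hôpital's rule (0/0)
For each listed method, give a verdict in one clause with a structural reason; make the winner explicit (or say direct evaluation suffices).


Method: conjugate multiplication — divergence minus divergence hides a finite answer — expose it by pairing sqrt(μ**2 + 5*μ) - sqrt(μ**(-3 + 5) + 1) with its conjugate.
- conjugate multiplication — yes, a natural case for it.
- l'Hôpital's rule (0/0): substitution produces ∞ − ∞ rather than a vanishing quotient; the rule needs a 0/0 ratio to act on.


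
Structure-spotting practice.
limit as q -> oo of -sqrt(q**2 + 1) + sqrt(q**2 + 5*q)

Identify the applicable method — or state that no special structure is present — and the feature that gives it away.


Diagnosis: conjugate multiplication — both pieces blow up but their difference is finite; the conjugate trick rationalizes sqrt(q**2 + 5*q) - sqrt(q**2 + 1).


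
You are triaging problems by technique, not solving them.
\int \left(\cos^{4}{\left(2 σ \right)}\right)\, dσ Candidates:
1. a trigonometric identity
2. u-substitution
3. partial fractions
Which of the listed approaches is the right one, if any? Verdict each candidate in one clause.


Verdict: a trigonometric identity — even powers like \cos^{4}{\left(2 σ \right)} never integrate directly; the half-angle identity lowers the degree first.
- a trigonometric identity — a fit — the right tool for this form.
- u-substitution — no subexpression of the integrand pairs with its own derivative as a factor — individual terms may offer their own substitutions, but any change of variable covering the whole integral would have to be constructed from outside the expression.
- partial fractions: there is no rational-function structure to decompose.


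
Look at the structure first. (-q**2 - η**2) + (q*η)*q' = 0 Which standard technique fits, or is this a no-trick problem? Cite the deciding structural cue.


Verdict: the homogeneous substitution — scaling η and q together leaves the slope fixed — it depends only on q/η, so substitute the ratio. A Bernoulli rewrite works here as the equation stands — the homogeneous substitution is the more immediate reading.


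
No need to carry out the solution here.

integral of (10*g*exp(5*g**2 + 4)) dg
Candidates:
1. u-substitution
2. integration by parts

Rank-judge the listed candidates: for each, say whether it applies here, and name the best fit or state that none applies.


Diagnosis: u-substitution — read it as f(5*g**2 + 4) times a constant multiple of d(5*g**2 + 4): one substitution, u = 5*g**2 + 4, finishes it.
- u-substitution: applies; the problem has the shape this method handles.
- integration by parts — the non-polynomial partner is not one of the parts kernels — exp, sine, or cosine with a degree-1 argument, or a logarithm.


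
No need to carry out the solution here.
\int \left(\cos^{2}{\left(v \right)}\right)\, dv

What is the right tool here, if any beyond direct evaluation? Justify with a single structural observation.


Best approach: a trigonometric identity — \cos^{2}{\left(v \right)} carries an even exponent — trade it for double-angle cosines before integrating.


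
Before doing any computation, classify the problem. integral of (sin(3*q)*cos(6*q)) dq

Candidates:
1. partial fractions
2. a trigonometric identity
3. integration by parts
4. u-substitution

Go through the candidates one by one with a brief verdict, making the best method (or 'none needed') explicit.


Method: a trigonometric identity — cross-frequency products like sin(3*q)*cos(6*q) are the textbook product-to-sum case — the identity converts them to directly integrable sinusoids.
- partial fractions: the expression is not a ratio of polynomials that decomposes further.
- a trigonometric identity: a fit — the right tool for this form.
- integration by parts: not the natural route: no polynomial-kernel product appears — a recursive parts reduction of the trigonometric product exists, but the identity rewrite is direct.
- u-substitution: no subexpression of the integrand serves as a whole-integral substitution inner — individual terms may offer their own, but none carries its derivative as a factor of the full integrand; a working change of variable would have to be constructed from outside the expression.


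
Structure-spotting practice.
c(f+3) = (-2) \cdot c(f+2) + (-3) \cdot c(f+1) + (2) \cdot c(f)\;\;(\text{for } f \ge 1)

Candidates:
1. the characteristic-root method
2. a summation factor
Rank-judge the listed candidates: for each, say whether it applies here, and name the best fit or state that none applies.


Technique: the characteristic-root method — the recurrence is linear and homogeneous with constant coefficients, so the ansatz r^f turns it into a polynomial equation for r.
- the characteristic-root method: yes, a natural case for it.
- a summation factor — a summation factor telescopes one-step recursions; this one carries higher-order memory.


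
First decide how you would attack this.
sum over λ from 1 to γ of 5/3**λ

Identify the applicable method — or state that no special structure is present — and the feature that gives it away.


Best approach: the geometric series formula — consecutive terms stand in a fixed index-free ratio — the geometric sum formula closes it.


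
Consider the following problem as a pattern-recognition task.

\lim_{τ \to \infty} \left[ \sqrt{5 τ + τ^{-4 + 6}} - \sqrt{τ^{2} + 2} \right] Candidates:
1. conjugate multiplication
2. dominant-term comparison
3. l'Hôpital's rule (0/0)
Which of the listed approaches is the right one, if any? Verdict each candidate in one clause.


Technique: conjugate multiplication — the difference \sqrt{5 τ + τ^{-4 + 6}} - \sqrt{τ^{2} + 2} is an ∞ − ∞ stalemate; its conjugate partner breaks the tie.
- conjugate multiplication — a fit — the right tool for this form.
- dominant-term comparison: this limit is not decided by comparing polynomial growth at infinity.
- l'Hôpital's rule (0/0): the expression is a difference driving to ∞ − ∞, not a 0/0 quotient — there is no ratio for the rule to differentiate.


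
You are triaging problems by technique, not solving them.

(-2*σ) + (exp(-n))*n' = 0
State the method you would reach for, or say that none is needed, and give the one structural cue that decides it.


Diagnosis: separation of variables — all dependence on the two variables factors apart, the defining separable shape. An exactness check succeeds on this form as well — separation and the potential function arrive at the same answer, separation more directly.


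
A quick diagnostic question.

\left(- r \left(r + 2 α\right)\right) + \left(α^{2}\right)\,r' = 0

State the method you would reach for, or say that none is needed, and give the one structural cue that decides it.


Diagnosis: the homogeneous substitution — the slope is degree-zero homogeneous: the ratio substitution v = r/α collapses it. Rearranged, this also fits the Bernoulli template directly; the homogeneous substitution reads the structure without the rearrangement.


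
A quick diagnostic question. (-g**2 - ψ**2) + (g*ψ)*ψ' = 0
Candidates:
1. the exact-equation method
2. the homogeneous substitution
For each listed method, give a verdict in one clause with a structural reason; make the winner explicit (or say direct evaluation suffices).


Verdict: the homogeneous substitution — scaling g and ψ together leaves the slope fixed — it depends only on ψ/g, so substitute the ratio. A Bernoulli substitution is a fair alternative on this equation directly; the homogeneous reading takes it as given.
- the exact-equation method — no potential function has this form as its differential, as written.
- the homogeneous substitution — yes — fits the structure here.


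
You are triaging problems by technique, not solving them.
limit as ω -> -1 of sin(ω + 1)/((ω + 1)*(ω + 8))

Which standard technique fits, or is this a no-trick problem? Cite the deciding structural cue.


Verdict: l'Hôpital's rule (0/0) — the 0/0 form at -1 is the signature situation for l'Hôpital's rule. A first-order expansion at the point is an equally standard path; the rule packages it.


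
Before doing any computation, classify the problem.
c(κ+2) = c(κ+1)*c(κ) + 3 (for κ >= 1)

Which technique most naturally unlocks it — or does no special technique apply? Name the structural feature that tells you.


Technique: no special technique — nonlinear feedback in the recursion rules out every root- or factor-based technique.


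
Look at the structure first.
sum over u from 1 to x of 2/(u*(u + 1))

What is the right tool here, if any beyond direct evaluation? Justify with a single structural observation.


Best approach: telescoping — after splitting 2/(u*(u + 1)) into partial fractions, the pieces are shifted copies of one function and cancel telescopically.


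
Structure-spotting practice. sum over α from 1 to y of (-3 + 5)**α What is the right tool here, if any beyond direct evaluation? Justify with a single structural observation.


Best approach: the geometric series formula — consecutive terms stand in a fixed index-free ratio — the geometric sum formula closes it.


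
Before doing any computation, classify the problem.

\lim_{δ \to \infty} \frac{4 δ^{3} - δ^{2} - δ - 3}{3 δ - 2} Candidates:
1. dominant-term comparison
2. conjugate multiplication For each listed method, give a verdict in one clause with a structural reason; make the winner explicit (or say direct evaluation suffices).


Verdict: dominant-term comparison — as δ grows, only the highest-degree terms matter — compare leading terms and read the limit off.
- dominant-term comparison — a fit — the right tool for this form.
- conjugate multiplication: multiplying by a conjugate would not remove any indeterminacy here.


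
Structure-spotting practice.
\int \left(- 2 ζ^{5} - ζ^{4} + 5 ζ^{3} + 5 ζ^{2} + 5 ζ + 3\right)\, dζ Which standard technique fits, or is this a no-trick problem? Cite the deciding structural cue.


Verdict: no special technique — every term is a constant multiple of a power of ζ; term-wise power-rule integration needs no preliminary transformation.


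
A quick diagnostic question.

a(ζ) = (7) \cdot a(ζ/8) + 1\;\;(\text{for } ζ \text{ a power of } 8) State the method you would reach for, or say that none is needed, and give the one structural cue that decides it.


Method: the master substitution — the argument shrinks by the factor 8, so measure the index on a logarithmic scale and the recursion becomes a shift.


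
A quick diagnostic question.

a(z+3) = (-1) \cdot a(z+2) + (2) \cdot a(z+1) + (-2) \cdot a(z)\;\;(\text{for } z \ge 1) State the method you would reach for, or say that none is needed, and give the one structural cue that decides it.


Method: the characteristic-root method — every coefficient is a fixed number and the forcing is zero — substitute r^z and read off the root equation.


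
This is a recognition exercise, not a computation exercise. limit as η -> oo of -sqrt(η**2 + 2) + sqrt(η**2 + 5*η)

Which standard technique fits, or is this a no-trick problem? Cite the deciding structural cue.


Method: conjugate multiplication — infinity minus infinity with a radical in play — multiply by the conjugate so the divergences of sqrt(η**2 + 5*η) and sqrt(η**2 + 2) annihilate.


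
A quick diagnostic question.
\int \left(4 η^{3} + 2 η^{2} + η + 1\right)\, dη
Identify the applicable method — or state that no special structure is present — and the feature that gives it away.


Best approach: no special technique — a term-by-term power-rule job in η; no substitution or rearrangement earns its keep here.


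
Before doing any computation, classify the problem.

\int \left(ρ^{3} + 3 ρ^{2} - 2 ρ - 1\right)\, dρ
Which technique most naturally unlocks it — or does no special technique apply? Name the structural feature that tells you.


Best approach: no special technique — scan for structure and find none: constant multiples of powers of ρ, integrate directly.


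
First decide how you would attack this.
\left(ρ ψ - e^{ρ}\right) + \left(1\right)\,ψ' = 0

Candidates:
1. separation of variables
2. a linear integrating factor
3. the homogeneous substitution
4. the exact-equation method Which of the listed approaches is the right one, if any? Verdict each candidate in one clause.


Diagnosis: a linear integrating factor — arrange it as ψ' + ρ·ψ = (the forcing term) and the integrating factor does the rest.
- separation of variables: the two dependences are entangled, not a clean product of one-variable pieces.
- a linear integrating factor: applies; the problem has the shape this method handles.
- the homogeneous substitution: the ratio of the variables does not determine the slope.
- the exact-equation method: the cross partial derivatives disagree, so no single potential exists.


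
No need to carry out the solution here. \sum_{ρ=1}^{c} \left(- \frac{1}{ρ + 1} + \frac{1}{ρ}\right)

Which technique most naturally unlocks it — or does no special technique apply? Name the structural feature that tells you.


Method: telescoping — a difference of consecutive values of one function (\frac{1}{ρ} at one index and the next) — telescoping by construction.


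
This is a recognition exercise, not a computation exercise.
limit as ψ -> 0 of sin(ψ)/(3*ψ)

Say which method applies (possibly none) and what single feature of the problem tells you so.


Technique: l'Hôpital's rule (0/0) — substituting 0 gives 0 over 0; differentiate top and bottom once and re-evaluate. A local series expansion at the point resolves it as well; the rule is the packaged version of that step.


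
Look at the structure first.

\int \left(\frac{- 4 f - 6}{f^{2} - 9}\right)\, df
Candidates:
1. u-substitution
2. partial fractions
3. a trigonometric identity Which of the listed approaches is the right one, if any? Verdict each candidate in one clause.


Method: partial fractions — a proper rational integrand over the factorable f^{2} - 9: partial fractions reduce it to elementary pieces.
- u-substitution: no subexpression of the integrand pairs with its own derivative as a factor — individual terms may offer their own substitutions, but any change of variable covering the whole integral would have to be constructed from outside the expression.
- partial fractions — applies; the problem has the shape this method handles.
- a trigonometric identity: with no trigonometric functions present, identity rewriting has no target.


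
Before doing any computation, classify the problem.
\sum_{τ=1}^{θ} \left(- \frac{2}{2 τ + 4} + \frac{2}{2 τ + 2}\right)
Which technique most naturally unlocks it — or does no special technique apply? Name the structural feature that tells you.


Technique: telescoping — each term adds \frac{2}{2 τ + 2} and subtracts the same expression advanced one index; that subtracted piece cancels against the next term's added copy — only the boundary terms survive.


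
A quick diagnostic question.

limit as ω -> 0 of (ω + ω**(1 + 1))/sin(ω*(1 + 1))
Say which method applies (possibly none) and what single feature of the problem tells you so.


Verdict: l'Hôpital's rule (0/0) — substituting 0 gives 0 over 0; differentiate top and bottom once and re-evaluate. The standard small-argument limits would also carry it; the rule is the systematic route.


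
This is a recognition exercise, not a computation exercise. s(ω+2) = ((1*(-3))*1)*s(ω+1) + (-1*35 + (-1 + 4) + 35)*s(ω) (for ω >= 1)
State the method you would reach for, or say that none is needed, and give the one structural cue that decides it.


Technique: the characteristic-root method — try a geometric ansatz r^ω: constant coefficients turn the recurrence into one polynomial equation in r.


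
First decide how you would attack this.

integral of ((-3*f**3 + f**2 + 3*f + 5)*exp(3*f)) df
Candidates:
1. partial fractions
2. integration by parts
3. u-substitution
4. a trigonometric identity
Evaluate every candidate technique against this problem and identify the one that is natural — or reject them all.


Best approach: integration by parts — differentiate -3*f**3 + f**2 + 3*f + 5, integrate exp(3*f): each pass lowers the polynomial degree, so parts terminates.
- partial fractions: there is no rational-function structure to decompose.
- integration by parts — applies; the problem has the shape this method handles.
- u-substitution — no subexpression of the integrand pairs with its own derivative as a factor — individual terms may offer their own substitutions, but any change of variable covering the whole integral would have to be constructed from outside the expression.
- a trigonometric identity — no sine or cosine appears, so there is nothing for a trigonometric identity to act on.


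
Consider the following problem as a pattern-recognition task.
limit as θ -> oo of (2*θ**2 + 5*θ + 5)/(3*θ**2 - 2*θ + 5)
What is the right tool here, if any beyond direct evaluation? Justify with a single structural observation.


Diagnosis: dominant-term comparison — as θ grows, only the highest-degree terms matter — compare leading terms and read the limit off. l'Hôpital's at-infinity variant applies to the expression viewed as a single quotient; the leading-term comparison is the direct route.


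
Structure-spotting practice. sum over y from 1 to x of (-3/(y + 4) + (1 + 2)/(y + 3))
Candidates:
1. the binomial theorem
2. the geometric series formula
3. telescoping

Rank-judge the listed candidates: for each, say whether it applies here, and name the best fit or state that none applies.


Diagnosis: telescoping — difference-of-shifts structure (each term adds (1 + 2)/(y + 3), then subtracts its one-index-advanced value, which the following term adds back) leaves only the first and last pieces standing.
- the binomial theorem: the terms do not reassemble into a binomial power.
- the geometric series formula — no single multiplier carries one term to the next throughout the sum.
- telescoping: applies; the problem has the shape this method handles.


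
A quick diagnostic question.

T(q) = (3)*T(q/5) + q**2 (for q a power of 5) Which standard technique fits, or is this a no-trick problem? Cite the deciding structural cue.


Technique: the master substitution — divide-the-index recursion (q/5 inside the call) straightens out once the index is rewritten as 5^m.


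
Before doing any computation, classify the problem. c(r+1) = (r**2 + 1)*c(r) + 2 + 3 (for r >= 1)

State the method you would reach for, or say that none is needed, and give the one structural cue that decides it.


Technique: a summation factor — first-order, linear, moving coefficient r**2 + 1: the discrete analogue of an integrating factor handles it.


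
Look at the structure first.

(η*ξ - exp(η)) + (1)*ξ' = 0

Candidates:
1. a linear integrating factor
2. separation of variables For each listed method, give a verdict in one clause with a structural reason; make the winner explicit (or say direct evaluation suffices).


Technique: a linear integrating factor — first power of ξ, nonzero forcing: the integrating-factor recipe applies verbatim with p = η.
- a linear integrating factor: yes — fits the structure here.
- separation of variables — no division isolates the independent variable from the unknown.


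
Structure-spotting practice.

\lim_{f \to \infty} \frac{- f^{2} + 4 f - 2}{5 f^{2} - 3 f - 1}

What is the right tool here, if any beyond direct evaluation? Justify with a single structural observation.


Diagnosis: dominant-term comparison — divide by the highest power of f present: lower-order terms vanish and the dominant ratio remains. Viewed as a single quotient this is an ∞/∞ form — an at-infinity application of l'Hôpital's rule would also resolve it; comparing leading growth reads the answer without differentiating.


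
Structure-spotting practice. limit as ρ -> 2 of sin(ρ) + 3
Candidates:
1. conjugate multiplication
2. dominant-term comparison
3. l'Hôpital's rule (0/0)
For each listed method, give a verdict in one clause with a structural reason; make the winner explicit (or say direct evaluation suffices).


Technique: no special technique — the function is continuous at 2; evaluation is itself the limit, no machinery required.
- conjugate multiplication: the conjugate move applies to radical differences, which this is not.
- dominant-term comparison — no ranking of term growth rates resolves the limit here.
- l'Hôpital's rule (0/0): substituting the point produces a determinate value, not a 0 over 0 clash.


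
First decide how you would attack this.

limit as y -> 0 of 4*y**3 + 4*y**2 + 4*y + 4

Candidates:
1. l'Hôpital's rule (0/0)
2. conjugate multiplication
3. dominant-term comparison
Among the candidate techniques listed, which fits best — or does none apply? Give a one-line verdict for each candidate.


Verdict: no special technique — no zero denominators, no indeterminate clash at 0 — substitute and read off the value.
- l'Hôpital's rule (0/0): substituting the point gives a finite value outright — there is no indeterminate clash to repair.
- conjugate multiplication: there is no infinity-minus-infinity radical difference to rationalize.
- dominant-term comparison — no dominant-degree comparison decides it.


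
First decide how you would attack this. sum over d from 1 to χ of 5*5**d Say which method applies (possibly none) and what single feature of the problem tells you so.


Technique: the geometric series formula — term-over-term division gives 5 every time — index-free ratio, geometric sum formula applies.


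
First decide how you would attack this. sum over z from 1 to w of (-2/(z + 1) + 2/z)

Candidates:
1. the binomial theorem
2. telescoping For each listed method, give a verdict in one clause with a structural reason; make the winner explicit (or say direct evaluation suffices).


Method: telescoping — write out three consecutive terms and watch the interior cancel: the advanced copy one term subtracts reappears as the very next term's leading piece, pair after pair.
- the binomial theorem: no binomial coefficients pair up with complementary powers here.
- telescoping — a fit — the right tool for this form.


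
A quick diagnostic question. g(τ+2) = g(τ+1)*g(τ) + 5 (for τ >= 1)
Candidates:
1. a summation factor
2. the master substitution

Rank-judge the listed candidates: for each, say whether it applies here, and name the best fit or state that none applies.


Best approach: no special technique — once the recursion is nonlinear, characteristic roots, master substitutions, and summation factors are all off the table.
- a summation factor — the recursion is nonlinear — outside the first-order linear family a summation factor addresses.
- the master substitution: the recursion shifts the index rather than dividing it.


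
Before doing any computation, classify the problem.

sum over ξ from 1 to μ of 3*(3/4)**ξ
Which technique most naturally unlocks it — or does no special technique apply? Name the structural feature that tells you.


Diagnosis: the geometric series formula — check a ratio of consecutive terms: it is 3/4, independent of the index, so the geometric formula closes the sum.


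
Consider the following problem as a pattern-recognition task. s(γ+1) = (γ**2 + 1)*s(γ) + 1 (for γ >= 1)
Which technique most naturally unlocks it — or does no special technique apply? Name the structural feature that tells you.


Verdict: a summation factor — first-order, linear, moving coefficient γ**2 + 1: the discrete analogue of an integrating factor handles it.


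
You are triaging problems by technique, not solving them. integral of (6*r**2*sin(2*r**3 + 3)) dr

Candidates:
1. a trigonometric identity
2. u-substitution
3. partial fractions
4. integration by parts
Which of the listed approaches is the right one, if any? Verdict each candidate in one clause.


Technique: u-substitution — everything non-trivial happens through the inner expression 2*r**3 + 3, and its derivative accounts for the remaining factor up to a constant, so set u = 2*r**3 + 3.
- a trigonometric identity — there is no trigonometric structure whose rewriting would simplify the integrand.
- u-substitution — yes — fits the structure here.
- partial fractions — the expression is not a ratio of polynomials that decomposes further.
- integration by parts: a polynomial factor is present, but its partner is not an exp, sine, or cosine of a degree-1 argument, nor a logarithm.


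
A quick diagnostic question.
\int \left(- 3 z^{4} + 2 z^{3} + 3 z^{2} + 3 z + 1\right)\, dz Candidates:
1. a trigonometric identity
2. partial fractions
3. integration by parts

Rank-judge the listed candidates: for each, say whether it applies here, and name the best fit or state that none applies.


Technique: no special technique — every term is a constant multiple of a power of z; term-wise power-rule integration needs no preliminary transformation.
- a trigonometric identity — there is no trigonometric structure at all — the integrand carries no sine or cosine to rewrite.
- partial fractions — there is no rational-function structure to decompose.
- integration by parts: parts would only shuffle a directly integrable integrand.


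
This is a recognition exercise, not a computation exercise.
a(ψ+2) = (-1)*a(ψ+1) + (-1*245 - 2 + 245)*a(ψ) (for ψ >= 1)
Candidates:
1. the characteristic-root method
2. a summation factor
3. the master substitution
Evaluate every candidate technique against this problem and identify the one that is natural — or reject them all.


Method: the characteristic-root method — the recurrence treats every index alike (constant coefficients, no forcing) — precisely the regime where r^ψ trials close it.
- the characteristic-root method: yes, a natural case for it.
- a summation factor: a summation factor telescopes one-step recursions; this one carries higher-order memory.
- the master substitution: with no divided-index recursive call, reindexing by powers of a base buys nothing.


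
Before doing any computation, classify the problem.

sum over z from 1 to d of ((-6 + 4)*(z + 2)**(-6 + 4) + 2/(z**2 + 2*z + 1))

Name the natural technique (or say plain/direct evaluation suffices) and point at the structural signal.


Best approach: telescoping — this sum is a zipper: each term contributes 2/(z**2 + 2*z + 1) and removes the next index's value, which the following term puts back, closing term by term.


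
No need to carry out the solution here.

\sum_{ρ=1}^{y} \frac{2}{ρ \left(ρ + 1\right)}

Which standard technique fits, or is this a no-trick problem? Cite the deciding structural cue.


Best approach: telescoping — integer-spaced poles in \frac{2}{ρ \left(ρ + 1\right)} are the telescoping signature in disguise.


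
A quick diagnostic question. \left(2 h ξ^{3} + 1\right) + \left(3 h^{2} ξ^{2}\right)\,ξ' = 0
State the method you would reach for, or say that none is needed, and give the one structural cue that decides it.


Diagnosis: the exact-equation method — this form is already the differential of something: the matching mixed partials of 2 h ξ^{3} + 1 and 3 h^{2} ξ^{2} prove it.


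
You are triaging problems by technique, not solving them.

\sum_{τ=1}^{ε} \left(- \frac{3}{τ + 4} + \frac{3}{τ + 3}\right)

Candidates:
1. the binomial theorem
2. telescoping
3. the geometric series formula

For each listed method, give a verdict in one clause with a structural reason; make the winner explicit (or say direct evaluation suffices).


Diagnosis: telescoping — this sum is a zipper: each term contributes \frac{3}{τ + 3} and removes the next index's value, which the following term puts back, closing term by term.
- the binomial theorem: the terms lack the binomial-coefficient-weighted complementary-power pattern of an expansion.
- telescoping — applicable, and directly so.
- the geometric series formula: no single multiplier carries one term to the next throughout the sum.


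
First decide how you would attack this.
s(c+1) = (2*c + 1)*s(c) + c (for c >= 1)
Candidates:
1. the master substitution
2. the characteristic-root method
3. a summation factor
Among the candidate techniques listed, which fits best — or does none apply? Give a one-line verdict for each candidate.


Method: a summation factor — one step of memory with a weight 2*c + 1 that changes as the index grows — the summation-factor construction is built for this.
- the master substitution: with no divided-index recursive call, reindexing by powers of a base buys nothing.
- the characteristic-root method — the coefficients vary with the index, breaking the constant-coefficient structure the method needs.
- a summation factor — yes, a natural case for it.


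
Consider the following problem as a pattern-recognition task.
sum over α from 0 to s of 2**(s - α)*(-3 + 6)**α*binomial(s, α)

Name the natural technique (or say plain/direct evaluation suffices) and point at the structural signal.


Diagnosis: the binomial theorem — terms weighting binomial(s, α) against matched powers of (-3 + 6) and 2 reassemble into ((-3 + 6) + 2)^s by the binomial theorem.


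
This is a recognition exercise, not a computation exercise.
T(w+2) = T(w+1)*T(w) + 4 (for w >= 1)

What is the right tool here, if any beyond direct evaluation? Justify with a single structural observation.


Technique: no special technique — each new value is a nonlinear function of earlier ones — scaling arguments and superposition both fail.


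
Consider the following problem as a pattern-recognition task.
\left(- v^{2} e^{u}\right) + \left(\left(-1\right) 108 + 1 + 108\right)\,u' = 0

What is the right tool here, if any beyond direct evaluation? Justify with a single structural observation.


Method: separation of variables — the derivative equals a pure function of v (namely v^{2}) times a pure function of u (namely e^{u}); divide and integrate each side.


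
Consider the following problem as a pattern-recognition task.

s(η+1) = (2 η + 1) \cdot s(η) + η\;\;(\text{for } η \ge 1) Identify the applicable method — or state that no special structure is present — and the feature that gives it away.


Method: a summation factor — because the multiplier 2 η + 1 is index-dependent, divide through by its running product and sum the resulting differences.


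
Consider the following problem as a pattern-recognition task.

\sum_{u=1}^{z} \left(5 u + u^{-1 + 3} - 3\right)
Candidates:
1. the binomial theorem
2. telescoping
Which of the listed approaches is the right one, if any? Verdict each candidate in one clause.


Technique: no special technique — the sum is polynomial through and through; closed forms for each power of u finish it directly.
- the binomial theorem: there is no sum-raised-to-a-power identity hiding in these terms.
- telescoping: in the displayed form, no term reappears at a neighboring index to cancel against.


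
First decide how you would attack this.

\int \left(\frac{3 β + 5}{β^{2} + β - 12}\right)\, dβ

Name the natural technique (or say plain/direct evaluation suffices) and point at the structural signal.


Verdict: partial fractions — break β^{2} + β - 12 into its roots and the integral splits into logarithm-sized bites.


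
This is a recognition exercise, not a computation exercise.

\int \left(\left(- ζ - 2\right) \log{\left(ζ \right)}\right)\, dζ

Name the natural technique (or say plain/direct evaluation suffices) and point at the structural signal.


Diagnosis: integration by parts — with u = \log{\left(ζ \right)} the logarithm disappears after one differentiation, leaving a power-rule integral.


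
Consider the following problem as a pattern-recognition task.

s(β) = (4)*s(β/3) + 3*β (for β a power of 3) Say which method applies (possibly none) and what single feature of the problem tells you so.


Diagnosis: the master substitution — the argument contracts 3-fold per step: reindex β exponentially and solve the linear recurrence in the new index.


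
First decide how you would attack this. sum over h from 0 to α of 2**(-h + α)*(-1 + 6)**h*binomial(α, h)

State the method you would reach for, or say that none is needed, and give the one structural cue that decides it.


Diagnosis: the binomial theorem — terms weighting binomial(α, h) against matched powers of (-1 + 6) and 2 reassemble into ((-1 + 6) + 2)^α by the binomial theorem.


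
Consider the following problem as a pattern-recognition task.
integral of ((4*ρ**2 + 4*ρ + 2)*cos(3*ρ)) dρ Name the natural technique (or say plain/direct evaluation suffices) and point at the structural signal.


Diagnosis: integration by parts — differentiate 4*ρ**2 + 4*ρ + 2, integrate cos(3*ρ): each pass lowers the polynomial degree, so parts terminates.


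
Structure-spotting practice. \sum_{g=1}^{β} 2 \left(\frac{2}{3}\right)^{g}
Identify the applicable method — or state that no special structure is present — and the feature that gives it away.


Method: the geometric series formula — each summand is the previous one scaled by \frac{2}{3}; that constant multiplier is itself the geometric structure.


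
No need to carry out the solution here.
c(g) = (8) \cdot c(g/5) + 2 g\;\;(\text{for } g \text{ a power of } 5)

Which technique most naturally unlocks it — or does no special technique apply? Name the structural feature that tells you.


Best approach: the master substitution — the argument contracts 5-fold per step: reindex g exponentially and solve the linear recurrence in the new index.


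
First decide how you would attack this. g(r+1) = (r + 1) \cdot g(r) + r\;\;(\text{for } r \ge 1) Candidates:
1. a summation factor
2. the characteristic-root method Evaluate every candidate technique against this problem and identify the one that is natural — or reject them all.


Best approach: a summation factor — the coefficient r + 1 drifts with the index, so no fixed root exists; normalizing by the cumulative product telescopes it.
- a summation factor — applies; the problem has the shape this method handles.
- the characteristic-root method: the coefficients change with the index, which the root method cannot absorb.


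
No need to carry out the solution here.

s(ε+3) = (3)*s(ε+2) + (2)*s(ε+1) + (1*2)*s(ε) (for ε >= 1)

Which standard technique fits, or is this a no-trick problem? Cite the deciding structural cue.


Technique: the characteristic-root method — no index-dependence in the weights and nothing inhomogeneous: classic characteristic-equation setup.
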